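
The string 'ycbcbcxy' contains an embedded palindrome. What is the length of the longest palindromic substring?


Scanning 'ycbcbcxy' for palindromic substrings.
Substring at positions 1-5: 'cbcbc'.
Check: reverse('cbcbc') = 'cbcbc' -> palindrome confirmed.
Neighbouring characters ('y' / 'x') break symmetry, so it cannot extend further.
No longer palindromic substring exists; longest length = 5

5


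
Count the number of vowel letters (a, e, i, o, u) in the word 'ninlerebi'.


Scanning each character of 'ninlerebi':
  Position 1: 'n' -> consonant (running count: 0)
  Position 2: 'i' -> vowel (running count: 1)
  Position 3: 'n' -> consonant (running count: 1)
  Position 4: 'l' -> consonant (running count: 1)
  Position 5: 'e' -> vowel (running count: 2)
  Position 6: 'r' -> consonant (running count: 2)
  Position 7: 'e' -> vowel (running count: 3)
  Position 8: 'b' -> consonant (running count: 3)
  Position 9: 'i' -> vowel (running count: 4)
Total vowels: 4

4


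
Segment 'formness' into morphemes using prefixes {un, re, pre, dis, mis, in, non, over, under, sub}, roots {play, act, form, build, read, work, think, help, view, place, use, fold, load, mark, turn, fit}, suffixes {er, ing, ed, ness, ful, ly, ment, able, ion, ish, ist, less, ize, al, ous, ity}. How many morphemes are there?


Segmenting 'formness' against the inventory:
  'form' -> root (morpheme 1)
  'ness' -> suffix (morpheme 2)
Total morphemes: 2

2


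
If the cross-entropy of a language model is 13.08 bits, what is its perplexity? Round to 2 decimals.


Perplexity formula: PP = 2^H
H = 13.08
PP = 2^13.08
Decompose: 2^13.08 = 2^13 * 2^0.08
2^13 = 8192, 2^0.08 ~ 1.0570180
PP ~ 8192 * 1.0570180 = 8659.0914560
Rounded to 2 decimals: 8659.09

8659.09


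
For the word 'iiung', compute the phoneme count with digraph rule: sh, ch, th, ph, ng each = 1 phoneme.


Parsing 'iiung' greedily, digraphs first:
  'i' -> vowel phoneme (phonemes so far: 1)
  'i' -> vowel phoneme (phonemes so far: 2)
  'u' -> vowel phoneme (phonemes so far: 3)
  'ng' -> digraph (1 consonant phoneme) (phonemes so far: 4)
Total phonemes: 4

4


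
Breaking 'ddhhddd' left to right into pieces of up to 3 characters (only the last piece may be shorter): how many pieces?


'ddhhddd' has 7 characters.
Chunking with max size 3:
  Chunk 1: 'ddh' (positions 0-2)
  Chunk 2: 'hdd' (positions 3-5)
  Chunk 3: 'd' (positions 6-6)
Total chunks: ceil(7 / 3) = 3

3


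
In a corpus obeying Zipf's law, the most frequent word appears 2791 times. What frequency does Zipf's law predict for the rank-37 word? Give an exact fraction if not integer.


Zipf's law: freq(rank) = f1 / rank
f1 = 2791, rank = 37
freq = 2791 / 37
GCD(2791, 37) = 1
Simplified: 2791/37

2791/37


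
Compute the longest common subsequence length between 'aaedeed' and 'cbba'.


DP table for LCS of 'aaedeed' and 'cbba':
       c  b  b  a
    0  0  0  0  0
  a 0  0  0  0  1
  a 0  0  0  0  1
  e 0  0  0  0  1
  d 0  0  0  0  1
  e 0  0  0  0  1
  e 0  0  0  0  1
  d 0  0  0  0  1
LCS: 'a'
LCS length = 1

1


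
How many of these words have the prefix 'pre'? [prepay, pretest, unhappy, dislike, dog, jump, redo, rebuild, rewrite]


Checking each word for prefix 'pre':
  'prepay' -> YES, starts with 'pre' (count: 1)
  'pretest' -> YES, starts with 'pre' (count: 2)
  'unhappy' -> no (count: 2)
  'dislike' -> no (count: 2)
  'dog' -> no (count: 2)
  'jump' -> no (count: 2)
  'redo' -> no (count: 2)
  'rebuild' -> no (count: 2)
  'rewrite' -> no (count: 2)
Total with prefix 'pre': 2

2


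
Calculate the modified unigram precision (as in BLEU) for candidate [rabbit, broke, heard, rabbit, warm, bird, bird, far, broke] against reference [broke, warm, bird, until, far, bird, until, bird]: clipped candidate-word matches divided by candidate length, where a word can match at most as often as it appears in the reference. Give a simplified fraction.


Reference word counts: {'bird': 3, 'broke': 1, 'far': 1, 'until': 2, 'warm': 1}
Checking each candidate word (with clipping):
  'rabbit' -> not in reference -> no match (matches: 0)
  'broke' -> in reference (ref count 1, used 1/1) -> match (matches: 1)
  'heard' -> not in reference -> no match (matches: 1)
  'rabbit' -> not in reference -> no match (matches: 1)
  'warm' -> in reference (ref count 1, used 1/1) -> match (matches: 2)
  'bird' -> in reference (ref count 3, used 1/3) -> match (matches: 3)
  'bird' -> in reference (ref count 3, used 2/3) -> match (matches: 4)
  'far' -> in reference (ref count 1, used 1/1) -> match (matches: 5)
  'broke' -> ref count 1 already used up (1/1) -> clipped, no match (matches: 5)
Clipped matches: 5, Candidate length: 9
Precision = 5/9

5/9


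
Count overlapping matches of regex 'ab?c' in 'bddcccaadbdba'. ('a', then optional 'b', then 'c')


Pattern: ab?c means 'a', then optional 'b', then 'c'.
Scanning 'bddcccaadbdba' position-by-position:
  Pos 0: window 'bdd' -> no
  Pos 1: window 'ddc' -> no
  Pos 2: window 'dcc' -> no
  Pos 3: window 'ccc' -> no
  Pos 4: window 'cca' -> no
  Pos 5: window 'caa' -> no
  Pos 6: window 'aad' -> no
  Pos 7: window 'adb' -> no
  Pos 8: window 'dbd' -> no
  Pos 9: window 'bdb' -> no
  Pos 10: window 'dba' -> no
  Pos 11: window 'ba' -> no
  Pos 12: window 'a' -> no
Total matches: 0

0


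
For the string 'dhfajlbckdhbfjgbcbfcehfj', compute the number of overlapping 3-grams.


String 'dhfajlbckdhbfjgbcbfcehfj' has length L = 24.
Number of overlapping n-grams = L - n + 1
Substituting: 24 - 3 + 1 = 22

22


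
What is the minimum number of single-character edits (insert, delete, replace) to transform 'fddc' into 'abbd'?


Building DP table for s1='fddc' (len 4) and s2='abbd' (len 4):
       a  b  b  d
    0  1  2  3  4
  f 1  1  2  3  4
  d 2  2  2  3  3
  d 3  3  3  3  3
  c 4  4  4  4  4
Edit distance = dp[4][4] = 4

4


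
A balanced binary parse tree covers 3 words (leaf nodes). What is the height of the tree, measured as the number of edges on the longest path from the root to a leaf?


In a balanced binary tree with n leaves the deepest leaf is ceil(log2(n)) edges below the root.
log2(3) = 1.5850
ceil(1.5850) = 2
height (edges) = 2

2


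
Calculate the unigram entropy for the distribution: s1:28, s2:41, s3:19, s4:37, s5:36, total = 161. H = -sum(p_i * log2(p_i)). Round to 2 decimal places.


Computing entropy H = -sum(p_i * log2(p_i)):
  s1: p = 28/161 = 0.1739, -p*log2(p) = 0.4389
  s2: p = 41/161 = 0.2547, -p*log2(p) = 0.5025
  s3: p = 19/161 = 0.1180, -p*log2(p) = 0.3638
  s4: p = 37/161 = 0.2298, -p*log2(p) = 0.4875
  s5: p = 36/161 = 0.2236, -p*log2(p) = 0.4832
H = sum of terms = 2.2759
Rounded to 2 decimals: 2.28

2.28


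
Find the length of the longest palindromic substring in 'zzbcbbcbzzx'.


Scanning 'zzbcbbcbzzx' for palindromic substrings.
Substring at positions 0-9: 'zzbcbbcbzz'.
Check: reverse('zzbcbbcbzz') = 'zzbcbbcbzz' -> palindrome confirmed.
Neighbouring characters ('-' / 'x') break symmetry, so it cannot extend further.
No longer palindromic substring exists; longest length = 10

10


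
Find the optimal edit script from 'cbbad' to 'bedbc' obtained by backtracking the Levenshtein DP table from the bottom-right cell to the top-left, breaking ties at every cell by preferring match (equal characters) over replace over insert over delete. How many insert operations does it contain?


Edit distance = 5. Backtracking from cell (5, 5) with preference match > replace > insert > delete,
then listing the resulting alignment 'cbbad' -> 'bedbc' left to right:
  Step 1: replace c->b
  Step 2: replace b->e
  Step 3: replace b->d
  Step 4: replace a->b
  Step 5: replace d->c
Total insertions: 0

0


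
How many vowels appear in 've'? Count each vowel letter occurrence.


Scanning each character of 've':
  Position 1: 'v' -> consonant (running count: 0)
  Position 2: 'e' -> vowel (running count: 1)
Total vowels: 1

1


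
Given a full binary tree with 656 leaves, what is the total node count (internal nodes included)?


Leaf nodes (terminals): 656
Internal nodes = n - 1 = 656 - 1 = 655
Total = leaves + internal = 656 + 655 = 1311

1311


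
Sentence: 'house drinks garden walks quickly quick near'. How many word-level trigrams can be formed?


Word trigrams from [7] words:
  Trigram 1: (house drinks garden)
  Trigram 2: (drinks garden walks)
  Trigram 3: (garden walks quickly)
  Trigram 4: (walks quickly quick)
  Trigram 5: (quickly quick near)
Total word trigrams: 7 - 2 = 5

5


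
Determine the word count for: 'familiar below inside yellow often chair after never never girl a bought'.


Counting words by splitting on spaces:
  Word 1: 'familiar'
  Word 2: 'below'
  Word 3: 'inside'
  Word 4: 'yellow'
  Word 5: 'often'
  Word 6: 'chair'
  Word 7: 'after'
  Word 8: 'never'
  Word 9: 'never'
  Word 10: 'girl'
  Word 11: 'a'
  Word 12: 'bought'
Total words: 12

12


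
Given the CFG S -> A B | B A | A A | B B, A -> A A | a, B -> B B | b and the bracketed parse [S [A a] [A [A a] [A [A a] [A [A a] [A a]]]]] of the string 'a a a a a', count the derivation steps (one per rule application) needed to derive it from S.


Every bracketed nonterminal node [X ...] in the tree is produced by exactly one rule application.
Reading the tree off as a leftmost derivation:
  Step 1: S  =>  A A   (applied S -> A A)
  Step 2: A A  =>  a A   (applied A -> a)
  Step 3: a A  =>  a A A   (applied A -> A A)
  Step 4: a A A  =>  a a A   (applied A -> a)
  Step 5: a a A  =>  a a A A   (applied A -> A A)
  Step 6: a a A A  =>  a a a A   (applied A -> a)
  Step 7: a a a A  =>  a a a A A   (applied A -> A A)
  Step 8: a a a A A  =>  a a a a A   (applied A -> a)
  Step 9: a a a a A  =>  a a a a a   (applied A -> a)
Final yield: a a a a a
Total rewrite steps: 9

9


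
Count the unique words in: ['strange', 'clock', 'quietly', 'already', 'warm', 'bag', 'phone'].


Listing all tokens and tracking unique types:
  Token 1: 'strange' -> NEW (unique so far: 1)
  Token 2: 'clock' -> NEW (unique so far: 2)
  Token 3: 'quietly' -> NEW (unique so far: 3)
  Token 4: 'already' -> NEW (unique so far: 4)
  Token 5: 'warm' -> NEW (unique so far: 5)
  Token 6: 'bag' -> NEW (unique so far: 6)
  Token 7: 'phone' -> NEW (unique so far: 7)
Unique types: ('already', 'bag', 'clock', 'phone', 'quietly', 'strange', 'warm')
Vocabulary size: 7

7


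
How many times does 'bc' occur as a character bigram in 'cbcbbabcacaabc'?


Scanning 'cbcbbabcacaabc' for bigram 'bc':
  Position 0: 'cb' -> no
  Position 1: 'bc' -> MATCH
  Position 2: 'cb' -> no
  Position 3: 'bb' -> no
  Position 4: 'ba' -> no
  Position 5: 'ab' -> no
  Position 6: 'bc' -> MATCH
  Position 7: 'ca' -> no
  Position 8: 'ac' -> no
  Position 9: 'ca' -> no
  Position 10: 'aa' -> no
  Position 11: 'ab' -> no
  Position 12: 'bc' -> MATCH
Total matches: 3

3


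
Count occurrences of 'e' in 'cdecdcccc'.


Scanning 'cdecdcccc' for 'e':
  Position 2: 'e' -> MATCH (count: 1)
Total occurrences of 'e': 1

1


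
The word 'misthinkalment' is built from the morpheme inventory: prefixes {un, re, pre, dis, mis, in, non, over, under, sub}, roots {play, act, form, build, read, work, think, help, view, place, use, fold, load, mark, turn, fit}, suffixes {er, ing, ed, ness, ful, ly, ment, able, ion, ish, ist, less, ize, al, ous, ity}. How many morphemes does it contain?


Segmenting 'misthinkalment' against the inventory:
  'mis' -> prefix (morpheme 1)
  'think' -> root (morpheme 2)
  'al' -> suffix (morpheme 3)
  'ment' -> suffix (morpheme 4)
Total morphemes: 4

4


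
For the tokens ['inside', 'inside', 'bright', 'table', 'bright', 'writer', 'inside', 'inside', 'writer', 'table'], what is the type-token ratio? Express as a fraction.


Tokens: 10
Unique types: ('bright', 'inside', 'table', 'writer') = 4
TTR = 4/10
Simplify: divide both by 2 -> 2/5
TTR = 2/5

2/5


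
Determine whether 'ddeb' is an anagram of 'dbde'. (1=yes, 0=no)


Sort characters of 'ddeb': 'bdde'
Sort characters of 'dbde': 'bdde'
Sorted forms match -> they ARE anagrams
Result: 1

1


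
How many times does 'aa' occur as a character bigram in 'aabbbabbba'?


Scanning 'aabbbabbba' for bigram 'aa':
  Position 0: 'aa' -> MATCH
  Position 1: 'ab' -> no
  Position 2: 'bb' -> no
  Position 3: 'bb' -> no
  Position 4: 'ba' -> no
  Position 5: 'ab' -> no
  Position 6: 'bb' -> no
  Position 7: 'bb' -> no
  Position 8: 'ba' -> no
Total matches: 1

1


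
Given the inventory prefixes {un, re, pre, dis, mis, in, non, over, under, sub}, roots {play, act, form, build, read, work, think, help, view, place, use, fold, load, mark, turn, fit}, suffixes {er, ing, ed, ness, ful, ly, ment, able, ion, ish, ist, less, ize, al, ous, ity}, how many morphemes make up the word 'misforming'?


Segmenting 'misforming' against the inventory:
  'mis' -> prefix (morpheme 1)
  'form' -> root (morpheme 2)
  'ing' -> suffix (morpheme 3)
Total morphemes: 3

3


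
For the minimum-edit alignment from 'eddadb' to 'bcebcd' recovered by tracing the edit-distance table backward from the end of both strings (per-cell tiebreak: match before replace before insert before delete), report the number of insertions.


Edit distance = 6. Backtracking from cell (6, 6) with preference match > replace > insert > delete,
then listing the resulting alignment 'eddadb' -> 'bcebcd' left to right:
  Step 1: replace e->b
  Step 2: replace d->c
  Step 3: replace d->e
  Step 4: replace a->b
  Step 5: replace d->c
  Step 6: replace b->d
Total insertions: 0

0


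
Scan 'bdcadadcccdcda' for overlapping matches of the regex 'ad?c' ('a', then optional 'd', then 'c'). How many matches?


Pattern: ad?c means 'a', then optional 'd', then 'c'.
Scanning 'bdcadadcccdcda' position-by-position:
  Pos 0: window 'bdc' -> no
  Pos 1: window 'dca' -> no
  Pos 2: window 'cad' -> no
  Pos 3: window 'ada' -> no
  Pos 4: window 'dad' -> no
  Pos 5: window 'adc' -> MATCH
  Pos 6: window 'dcc' -> no
  Pos 7: window 'ccc' -> no
  Pos 8: window 'ccd' -> no
  Pos 9: window 'cdc' -> no
  Pos 10: window 'dcd' -> no
  Pos 11: window 'cda' -> no
  Pos 12: window 'da' -> no
  Pos 13: window 'a' -> no
Total matches: 1

1


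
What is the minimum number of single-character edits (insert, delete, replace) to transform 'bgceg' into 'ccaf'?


Building DP table for s1='bgceg' (len 5) and s2='ccaf' (len 4):
       c  c  a  f
    0  1  2  3  4
  b 1  1  2  3  4
  g 2  2  2  3  4
  c 3  2  2  3  4
  e 4  3  3  3  4
  g 5  4  4  4  4
Edit distance = dp[5][4] = 4

4


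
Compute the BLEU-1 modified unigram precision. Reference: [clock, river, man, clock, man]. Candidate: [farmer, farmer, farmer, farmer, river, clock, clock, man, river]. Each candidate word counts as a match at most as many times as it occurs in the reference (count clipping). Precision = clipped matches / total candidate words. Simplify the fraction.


Reference word counts: {'clock': 2, 'man': 2, 'river': 1}
Checking each candidate word (with clipping):
  'farmer' -> not in reference -> no match (matches: 0)
  'farmer' -> not in reference -> no match (matches: 0)
  'farmer' -> not in reference -> no match (matches: 0)
  'farmer' -> not in reference -> no match (matches: 0)
  'river' -> in reference (ref count 1, used 1/1) -> match (matches: 1)
  'clock' -> in reference (ref count 2, used 1/2) -> match (matches: 2)
  'clock' -> in reference (ref count 2, used 2/2) -> match (matches: 3)
  'man' -> in reference (ref count 2, used 1/2) -> match (matches: 4)
  'river' -> ref count 1 already used up (1/1) -> clipped, no match (matches: 4)
Clipped matches: 4, Candidate length: 9
Precision = 4/9

4/9


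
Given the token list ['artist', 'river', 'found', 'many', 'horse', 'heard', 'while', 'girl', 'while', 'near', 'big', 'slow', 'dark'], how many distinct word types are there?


Listing all tokens and tracking unique types:
  Token 1: 'artist' -> NEW (unique so far: 1)
  Token 2: 'river' -> NEW (unique so far: 2)
  Token 3: 'found' -> NEW (unique so far: 3)
  Token 4: 'many' -> NEW (unique so far: 4)
  Token 5: 'horse' -> NEW (unique so far: 5)
  Token 6: 'heard' -> NEW (unique so far: 6)
  Token 7: 'while' -> NEW (unique so far: 7)
  Token 8: 'girl' -> NEW (unique so far: 8)
  Token 9: 'while' -> duplicate (unique so far: 8)
  Token 10: 'near' -> NEW (unique so far: 9)
  Token 11: 'big' -> NEW (unique so far: 10)
  Token 12: 'slow' -> NEW (unique so far: 11)
  Token 13: 'dark' -> NEW (unique so far: 12)
Unique types: ('artist', 'big', 'dark', 'found', 'girl', 'heard', 'horse', 'many', 'near', 'river', 'slow', 'while')
Vocabulary size: 12

12


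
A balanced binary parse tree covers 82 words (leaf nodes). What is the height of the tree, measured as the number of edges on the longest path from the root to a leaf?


In a balanced binary tree with n leaves the deepest leaf is ceil(log2(n)) edges below the root.
log2(82) = 6.3576
ceil(6.3576) = 7
height (edges) = 7

7


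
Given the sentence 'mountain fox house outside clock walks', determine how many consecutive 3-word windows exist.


Word trigrams from [6] words:
  Trigram 1: (mountain fox house)
  Trigram 2: (fox house outside)
  Trigram 3: (house outside clock)
  Trigram 4: (outside clock walks)
Total word trigrams: 6 - 2 = 4

4


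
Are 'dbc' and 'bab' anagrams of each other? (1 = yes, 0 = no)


Sort characters of 'dbc': 'bcd'
Sort characters of 'bab': 'abb'
Sorted forms differ -> they are NOT anagrams
Result: 0

0


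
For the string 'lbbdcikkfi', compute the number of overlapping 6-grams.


String 'lbbdcikkfi' has length L = 10.
Number of overlapping n-grams = L - n + 1
Substituting: 10 - 6 + 1 = 5

5


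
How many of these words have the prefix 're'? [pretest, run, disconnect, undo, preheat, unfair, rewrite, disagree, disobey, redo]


Checking each word for prefix 're':
  'pretest' -> no (count: 0)
  'run' -> no (count: 0)
  'disconnect' -> no (count: 0)
  'undo' -> no (count: 0)
  'preheat' -> no (count: 0)
  'unfair' -> no (count: 0)
  'rewrite' -> YES, starts with 're' (count: 1)
  'disagree' -> no (count: 1)
  'disobey' -> no (count: 1)
  'redo' -> YES, starts with 're' (count: 2)
Total with prefix 're': 2

2


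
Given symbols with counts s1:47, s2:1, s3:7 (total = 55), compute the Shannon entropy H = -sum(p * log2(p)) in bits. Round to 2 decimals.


Computing entropy H = -sum(p_i * log2(p_i)):
  s1: p = 47/55 = 0.8545, -p*log2(p) = 0.1938
  s2: p = 1/55 = 0.0182, -p*log2(p) = 0.1051
  s3: p = 7/55 = 0.1273, -p*log2(p) = 0.3785
H = sum of terms = 0.6774
Rounded to 2 decimals: 0.68

0.68


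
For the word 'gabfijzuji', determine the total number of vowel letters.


Scanning each character of 'gabfijzuji':
  Position 1: 'g' -> consonant (running count: 0)
  Position 2: 'a' -> vowel (running count: 1)
  Position 3: 'b' -> consonant (running count: 1)
  Position 4: 'f' -> consonant (running count: 1)
  Position 5: 'i' -> vowel (running count: 2)
  Position 6: 'j' -> consonant (running count: 2)
  Position 7: 'z' -> consonant (running count: 2)
  Position 8: 'u' -> vowel (running count: 3)
  Position 9: 'j' -> consonant (running count: 3)
  Position 10: 'i' -> vowel (running count: 4)
Total vowels: 4

4


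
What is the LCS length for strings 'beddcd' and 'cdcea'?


DP table for LCS of 'beddcd' and 'cdcea':
       c  d  c  e  a
    0  0  0  0  0  0
  b 0  0  0  0  0  0
  e 0  0  0  0  1  1
  d 0  0  1  1  1  1
  d 0  0  1  1  1  1
  c 0  1  1  2  2  2
  d 0  1  2  2  2  2
LCS: 'dc'
LCS length = 2

2


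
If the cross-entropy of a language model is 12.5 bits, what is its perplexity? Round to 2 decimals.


Perplexity formula: PP = 2^H
H = 12.5
PP = 2^12.5
Decompose: 2^12.5 = 2^12 * 2^0.5 = 2^12 * sqrt(2)
2^12 = 4096, sqrt(2) ~ 1.4142136
PP ~ 4096 * 1.4142136 = 5792.6189056
Rounded to 2 decimals: 5792.62

5792.62


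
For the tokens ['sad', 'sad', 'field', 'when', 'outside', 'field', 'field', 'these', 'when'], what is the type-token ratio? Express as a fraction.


Tokens: 9
Unique types: ('field', 'outside', 'sad', 'these', 'when') = 5
TTR = 5/9
Already in lowest terms.

5/9


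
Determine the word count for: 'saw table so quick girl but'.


Counting words by splitting on spaces:
  Word 1: 'saw'
  Word 2: 'table'
  Word 3: 'so'
  Word 4: 'quick'
  Word 5: 'girl'
  Word 6: 'but'
Total words: 6

6


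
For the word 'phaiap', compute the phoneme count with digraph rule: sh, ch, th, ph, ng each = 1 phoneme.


Parsing 'phaiap' greedily, digraphs first:
  'ph' -> digraph (1 consonant phoneme) (phonemes so far: 1)
  'a' -> vowel phoneme (phonemes so far: 2)
  'i' -> vowel phoneme (phonemes so far: 3)
  'a' -> vowel phoneme (phonemes so far: 4)
  'p' -> consonant phoneme (phonemes so far: 5)
Total phonemes: 5

5


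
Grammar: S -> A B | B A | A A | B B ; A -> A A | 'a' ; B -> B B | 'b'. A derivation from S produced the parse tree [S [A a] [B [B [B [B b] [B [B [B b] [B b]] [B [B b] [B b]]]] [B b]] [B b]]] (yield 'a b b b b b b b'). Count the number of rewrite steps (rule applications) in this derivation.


Every bracketed nonterminal node [X ...] in the tree is produced by exactly one rule application.
Reading the tree off as a leftmost derivation:
  Step 1: S  =>  A B   (applied S -> A B)
  Step 2: A B  =>  a B   (applied A -> a)
  Step 3: a B  =>  a B B   (applied B -> B B)
  Step 4: a B B  =>  a B B B   (applied B -> B B)
  Step 5: a B B B  =>  a B B B B   (applied B -> B B)
  Step 6: a B B B B  =>  a b B B B   (applied B -> b)
  Step 7: a b B B B  =>  a b B B B B   (applied B -> B B)
  Step 8: a b B B B B  =>  a b B B B B B   (applied B -> B B)
  Step 9: a b B B B B B  =>  a b b B B B B   (applied B -> b)
  Step 10: a b b B B B B  =>  a b b b B B B   (applied B -> b)
  Step 11: a b b b B B B  =>  a b b b B B B B   (applied B -> B B)
  Step 12: a b b b B B B B  =>  a b b b b B B B   (applied B -> b)
  Step 13: a b b b b B B B  =>  a b b b b b B B   (applied B -> b)
  Step 14: a b b b b b B B  =>  a b b b b b b B   (applied B -> b)
  Step 15: a b b b b b b B  =>  a b b b b b b b   (applied B -> b)
Final yield: a b b b b b b b
Total rewrite steps: 15

15


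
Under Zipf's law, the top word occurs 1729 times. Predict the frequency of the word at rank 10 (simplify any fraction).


Zipf's law: freq(rank) = f1 / rank
f1 = 1729, rank = 10
freq = 1729 / 10
GCD(1729, 10) = 1
Simplified: 1729/10

1729/10


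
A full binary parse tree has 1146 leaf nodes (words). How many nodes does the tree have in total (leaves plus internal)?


Leaf nodes (terminals): 1146
Internal nodes = n - 1 = 1146 - 1 = 1145
Total = leaves + internal = 1146 + 1145 = 2291

2291


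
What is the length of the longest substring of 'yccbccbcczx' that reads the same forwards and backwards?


Scanning 'yccbccbcczx' for palindromic substrings.
Substring at positions 1-8: 'ccbccbcc'.
Check: reverse('ccbccbcc') = 'ccbccbcc' -> palindrome confirmed.
Neighbouring characters ('y' / 'z') break symmetry, so it cannot extend further.
No longer palindromic substring exists; longest length = 8

8


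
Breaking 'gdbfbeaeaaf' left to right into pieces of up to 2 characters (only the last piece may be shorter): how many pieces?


'gdbfbeaeaaf' has 11 characters.
Chunking with max size 2:
  Chunk 1: 'gd' (positions 0-1)
  Chunk 2: 'bf' (positions 2-3)
  Chunk 3: 'be' (positions 4-5)
  Chunk 4: 'ae' (positions 6-7)
  Chunk 5: 'aa' (positions 8-9)
  Chunk 6: 'f' (positions 10-10)
Total chunks: ceil(11 / 2) = 6

6


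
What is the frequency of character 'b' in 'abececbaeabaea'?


Scanning 'abececbaeabaea' for 'b':
  Position 1: 'b' -> MATCH (count: 1)
  Position 6: 'b' -> MATCH (count: 2)
  Position 10: 'b' -> MATCH (count: 3)
Total occurrences of 'b': 3

3


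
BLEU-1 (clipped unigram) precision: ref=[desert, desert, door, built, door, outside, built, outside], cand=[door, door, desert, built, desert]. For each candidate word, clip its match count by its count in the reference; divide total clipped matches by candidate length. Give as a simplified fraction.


Reference word counts: {'built': 2, 'desert': 2, 'door': 2, 'outside': 2}
Checking each candidate word (with clipping):
  'door' -> in reference (ref count 2, used 1/2) -> match (matches: 1)
  'door' -> in reference (ref count 2, used 2/2) -> match (matches: 2)
  'desert' -> in reference (ref count 2, used 1/2) -> match (matches: 3)
  'built' -> in reference (ref count 2, used 1/2) -> match (matches: 4)
  'desert' -> in reference (ref count 2, used 2/2) -> match (matches: 5)
Clipped matches: 5, Candidate length: 5
Precision = 5/5 = 1

1


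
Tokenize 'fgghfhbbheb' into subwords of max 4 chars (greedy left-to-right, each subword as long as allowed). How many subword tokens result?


'fgghfhbbheb' has 11 characters.
Chunking with max size 4:
  Chunk 1: 'fggh' (positions 0-3)
  Chunk 2: 'fhbb' (positions 4-7)
  Chunk 3: 'heb' (positions 8-10)
Total chunks: ceil(11 / 4) = 3

3


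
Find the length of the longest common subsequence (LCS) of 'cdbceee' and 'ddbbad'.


DP table for LCS of 'cdbceee' and 'ddbbad':
       d  d  b  b  a  d
    0  0  0  0  0  0  0
  c 0  0  0  0  0  0  0
  d 0  1  1  1  1  1  1
  b 0  1  1  2  2  2  2
  c 0  1  1  2  2  2  2
  e 0  1  1  2  2  2  2
  e 0  1  1  2  2  2  2
  e 0  1  1  2  2  2  2
LCS: 'db'
LCS length = 2

2


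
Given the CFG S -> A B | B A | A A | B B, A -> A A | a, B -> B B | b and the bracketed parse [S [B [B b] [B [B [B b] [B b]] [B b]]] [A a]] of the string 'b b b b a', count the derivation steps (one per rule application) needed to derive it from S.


Every bracketed nonterminal node [X ...] in the tree is produced by exactly one rule application.
Reading the tree off as a leftmost derivation:
  Step 1: S  =>  B A   (applied S -> B A)
  Step 2: B A  =>  B B A   (applied B -> B B)
  Step 3: B B A  =>  b B A   (applied B -> b)
  Step 4: b B A  =>  b B B A   (applied B -> B B)
  Step 5: b B B A  =>  b B B B A   (applied B -> B B)
  Step 6: b B B B A  =>  b b B B A   (applied B -> b)
  Step 7: b b B B A  =>  b b b B A   (applied B -> b)
  Step 8: b b b B A  =>  b b b b A   (applied B -> b)
  Step 9: b b b b A  =>  b b b b a   (applied A -> a)
Final yield: b b b b a
Total rewrite steps: 9

9


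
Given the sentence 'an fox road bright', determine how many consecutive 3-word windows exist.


Word trigrams from [4] words:
  Trigram 1: (an fox road)
  Trigram 2: (fox road bright)
Total word trigrams: 4 - 2 = 2

2


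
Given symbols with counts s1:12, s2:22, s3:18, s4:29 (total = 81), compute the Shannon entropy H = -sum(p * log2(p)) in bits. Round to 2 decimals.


Computing entropy H = -sum(p_i * log2(p_i)):
  s1: p = 12/81 = 0.1481, -p*log2(p) = 0.4081
  s2: p = 22/81 = 0.2716, -p*log2(p) = 0.5107
  s3: p = 18/81 = 0.2222, -p*log2(p) = 0.4822
  s4: p = 29/81 = 0.3580, -p*log2(p) = 0.5305
H = sum of terms = 1.9315
Rounded to 2 decimals: 1.93

1.93


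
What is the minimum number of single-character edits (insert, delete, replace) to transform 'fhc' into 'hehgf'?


Building DP table for s1='fhc' (len 3) and s2='hehgf' (len 5):
       h  e  h  g  f
    0  1  2  3  4  5
  f 1  1  2  3  4  4
  h 2  1  2  2  3  4
  c 3  2  2  3  3  4
Edit distance = dp[3][5] = 4

4


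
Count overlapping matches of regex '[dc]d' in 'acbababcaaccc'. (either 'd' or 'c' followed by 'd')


Pattern: [dc]d means either 'd' or 'c' followed by 'd'.
Scanning 'acbababcaaccc' position-by-position:
  Pos 0: window 'ac' -> no
  Pos 1: window 'cb' -> no
  Pos 2: window 'ba' -> no
  Pos 3: window 'ab' -> no
  Pos 4: window 'ba' -> no
  Pos 5: window 'ab' -> no
  Pos 6: window 'bc' -> no
  Pos 7: window 'ca' -> no
  Pos 8: window 'aa' -> no
  Pos 9: window 'ac' -> no
  Pos 10: window 'cc' -> no
  Pos 11: window 'cc' -> no
  Pos 12: window 'c' -> no
Total matches: 0

0


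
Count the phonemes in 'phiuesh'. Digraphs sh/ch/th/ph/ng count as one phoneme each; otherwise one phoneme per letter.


Parsing 'phiuesh' greedily, digraphs first:
  'ph' -> digraph (1 consonant phoneme) (phonemes so far: 1)
  'i' -> vowel phoneme (phonemes so far: 2)
  'u' -> vowel phoneme (phonemes so far: 3)
  'e' -> vowel phoneme (phonemes so far: 4)
  'sh' -> digraph (1 consonant phoneme) (phonemes so far: 5)
Total phonemes: 5

5


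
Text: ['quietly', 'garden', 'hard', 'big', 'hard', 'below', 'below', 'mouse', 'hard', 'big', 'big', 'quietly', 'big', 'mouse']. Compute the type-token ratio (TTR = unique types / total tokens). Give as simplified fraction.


Tokens: 14
Unique types: ('below', 'big', 'garden', 'hard', 'mouse', 'quietly') = 6
TTR = 6/14
Simplify: divide both by 2 -> 3/7
TTR = 3/7

3/7


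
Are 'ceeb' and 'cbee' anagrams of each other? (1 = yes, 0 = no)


Sort characters of 'ceeb': 'bcee'
Sort characters of 'cbee': 'bcee'
Sorted forms match -> they ARE anagrams
Result: 1

1


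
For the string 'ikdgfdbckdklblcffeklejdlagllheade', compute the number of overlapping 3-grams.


String 'ikdgfdbckdklblcffeklejdlagllheade' has length L = 33.
Number of overlapping n-grams = L - n + 1
Substituting: 33 - 3 + 1 = 31

31


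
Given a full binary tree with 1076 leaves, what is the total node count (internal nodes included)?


Leaf nodes (terminals): 1076
Internal nodes = n - 1 = 1076 - 1 = 1075
Total = leaves + internal = 1076 + 1075 = 2151

2151


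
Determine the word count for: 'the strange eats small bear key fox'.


Counting words by splitting on spaces:
  Word 1: 'the'
  Word 2: 'strange'
  Word 3: 'eats'
  Word 4: 'small'
  Word 5: 'bear'
  Word 6: 'key'
  Word 7: 'fox'
Total words: 7

7


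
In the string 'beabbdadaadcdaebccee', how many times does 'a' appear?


Scanning 'beabbdadaadcdaebccee' for 'a':
  Position 2: 'a' -> MATCH (count: 1)
  Position 6: 'a' -> MATCH (count: 2)
  Position 8: 'a' -> MATCH (count: 3)
  Position 9: 'a' -> MATCH (count: 4)
  Position 13: 'a' -> MATCH (count: 5)
Total occurrences of 'a': 5

5


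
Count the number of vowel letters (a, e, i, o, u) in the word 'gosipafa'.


Scanning each character of 'gosipafa':
  Position 1: 'g' -> consonant (running count: 0)
  Position 2: 'o' -> vowel (running count: 1)
  Position 3: 's' -> consonant (running count: 1)
  Position 4: 'i' -> vowel (running count: 2)
  Position 5: 'p' -> consonant (running count: 2)
  Position 6: 'a' -> vowel (running count: 3)
  Position 7: 'f' -> consonant (running count: 3)
  Position 8: 'a' -> vowel (running count: 4)
Total vowels: 4

4


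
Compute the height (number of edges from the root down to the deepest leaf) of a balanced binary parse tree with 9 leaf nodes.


In a balanced binary tree with n leaves the deepest leaf is ceil(log2(n)) edges below the root.
log2(9) = 3.1699
ceil(3.1699) = 4
height (edges) = 4

4


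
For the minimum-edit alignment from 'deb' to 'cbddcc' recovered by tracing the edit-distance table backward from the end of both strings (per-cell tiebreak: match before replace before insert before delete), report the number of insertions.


Edit distance = 5. Backtracking from cell (3, 6) with preference match > replace > insert > delete,
then listing the resulting alignment 'deb' -> 'cbddcc' left to right:
  Step 1: insert 'c' [insertion #1]
  Step 2: insert 'b' [insertion #2]
  Step 3: insert 'd' [insertion #3]
  Step 4: keep 'd'
  Step 5: replace e->c
  Step 6: replace b->c
Total insertions: 3

3


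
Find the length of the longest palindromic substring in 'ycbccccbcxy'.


Scanning 'ycbccccbcxy' for palindromic substrings.
Substring at positions 1-8: 'cbccccbc'.
Check: reverse('cbccccbc') = 'cbccccbc' -> palindrome confirmed.
Neighbouring characters ('y' / 'x') break symmetry, so it cannot extend further.
No longer palindromic substring exists; longest length = 8

8


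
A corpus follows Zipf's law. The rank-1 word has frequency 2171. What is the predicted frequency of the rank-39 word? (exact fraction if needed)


Zipf's law: freq(rank) = f1 / rank
f1 = 2171, rank = 39
freq = 2171 / 39
GCD(2171, 39) = 13
Simplified: 167/3

167/3


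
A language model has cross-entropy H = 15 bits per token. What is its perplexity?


Perplexity formula: PP = 2^H
H = 15
PP = 2^15
PP = 2^15 = 32768

32768


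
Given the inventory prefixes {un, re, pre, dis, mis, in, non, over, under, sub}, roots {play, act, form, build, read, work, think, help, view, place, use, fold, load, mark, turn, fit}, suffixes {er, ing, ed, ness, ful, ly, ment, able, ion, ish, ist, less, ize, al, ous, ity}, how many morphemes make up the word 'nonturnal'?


Segmenting 'nonturnal' against the inventory:
  'non' -> prefix (morpheme 1)
  'turn' -> root (morpheme 2)
  'al' -> suffix (morpheme 3)
Total morphemes: 3

3


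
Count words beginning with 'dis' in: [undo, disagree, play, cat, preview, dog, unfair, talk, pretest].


Checking each word for prefix 'dis':
  'undo' -> no (count: 0)
  'disagree' -> YES, starts with 'dis' (count: 1)
  'play' -> no (count: 1)
  'cat' -> no (count: 1)
  'preview' -> no (count: 1)
  'dog' -> no (count: 1)
  'unfair' -> no (count: 1)
  'talk' -> no (count: 1)
  'pretest' -> no (count: 1)
Total with prefix 'dis': 1

1


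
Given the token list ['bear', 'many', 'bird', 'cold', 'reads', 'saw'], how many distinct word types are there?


Listing all tokens and tracking unique types:
  Token 1: 'bear' -> NEW (unique so far: 1)
  Token 2: 'many' -> NEW (unique so far: 2)
  Token 3: 'bird' -> NEW (unique so far: 3)
  Token 4: 'cold' -> NEW (unique so far: 4)
  Token 5: 'reads' -> NEW (unique so far: 5)
  Token 6: 'saw' -> NEW (unique so far: 6)
Unique types: ('bear', 'bird', 'cold', 'many', 'reads', 'saw')
Vocabulary size: 6

6


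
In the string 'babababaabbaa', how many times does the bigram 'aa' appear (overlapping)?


Scanning 'babababaabbaa' for bigram 'aa':
  Position 0: 'ba' -> no
  Position 1: 'ab' -> no
  Position 2: 'ba' -> no
  Position 3: 'ab' -> no
  Position 4: 'ba' -> no
  Position 5: 'ab' -> no
  Position 6: 'ba' -> no
  Position 7: 'aa' -> MATCH
  Position 8: 'ab' -> no
  Position 9: 'bb' -> no
  Position 10: 'ba' -> no
  Position 11: 'aa' -> MATCH
Total matches: 2

2


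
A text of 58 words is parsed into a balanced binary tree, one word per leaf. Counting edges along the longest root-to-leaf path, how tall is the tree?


In a balanced binary tree with n leaves the deepest leaf is ceil(log2(n)) edges below the root.
log2(58) = 5.8580
ceil(5.8580) = 6
height (edges) = 6

6


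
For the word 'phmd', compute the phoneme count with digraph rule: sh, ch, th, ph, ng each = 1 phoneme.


Parsing 'phmd' greedily, digraphs first:
  'ph' -> digraph (1 consonant phoneme) (phonemes so far: 1)
  'm' -> consonant phoneme (phonemes so far: 2)
  'd' -> consonant phoneme (phonemes so far: 3)
Total phonemes: 3

3


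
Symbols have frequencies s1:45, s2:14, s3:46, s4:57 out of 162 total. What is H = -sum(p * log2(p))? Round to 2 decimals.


Computing entropy H = -sum(p_i * log2(p_i)):
  s1: p = 45/162 = 0.2778, -p*log2(p) = 0.5133
  s2: p = 14/162 = 0.0864, -p*log2(p) = 0.3053
  s3: p = 46/162 = 0.2840, -p*log2(p) = 0.5157
  s4: p = 57/162 = 0.3519, -p*log2(p) = 0.5302
H = sum of terms = 1.8645
Rounded to 2 decimals: 1.86

1.86


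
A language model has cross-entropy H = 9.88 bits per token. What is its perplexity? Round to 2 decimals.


Perplexity formula: PP = 2^H
H = 9.88
PP = 2^9.88
Decompose: 2^9.88 = 2^9 * 2^0.88
2^9 = 512, 2^0.88 ~ 1.8403753
PP ~ 512 * 1.8403753 = 942.2721536
Rounded to 2 decimals: 942.27

942.27


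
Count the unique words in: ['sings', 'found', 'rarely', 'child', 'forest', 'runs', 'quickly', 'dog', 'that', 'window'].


Listing all tokens and tracking unique types:
  Token 1: 'sings' -> NEW (unique so far: 1)
  Token 2: 'found' -> NEW (unique so far: 2)
  Token 3: 'rarely' -> NEW (unique so far: 3)
  Token 4: 'child' -> NEW (unique so far: 4)
  Token 5: 'forest' -> NEW (unique so far: 5)
  Token 6: 'runs' -> NEW (unique so far: 6)
  Token 7: 'quickly' -> NEW (unique so far: 7)
  Token 8: 'dog' -> NEW (unique so far: 8)
  Token 9: 'that' -> NEW (unique so far: 9)
  Token 10: 'window' -> NEW (unique so far: 10)
Unique types: ('child', 'dog', 'forest', 'found', 'quickly', 'rarely', 'runs', 'sings', 'that', 'window')
Vocabulary size: 10

10


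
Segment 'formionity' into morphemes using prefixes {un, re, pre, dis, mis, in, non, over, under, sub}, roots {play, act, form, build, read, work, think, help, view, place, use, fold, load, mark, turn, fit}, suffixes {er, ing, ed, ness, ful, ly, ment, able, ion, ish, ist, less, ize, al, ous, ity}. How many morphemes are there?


Segmenting 'formionity' against the inventory:
  'form' -> root (morpheme 1)
  'ion' -> suffix (morpheme 2)
  'ity' -> suffix (morpheme 3)
Total morphemes: 3

3


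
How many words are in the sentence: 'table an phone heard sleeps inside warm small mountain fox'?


Counting words by splitting on spaces:
  Word 1: 'table'
  Word 2: 'an'
  Word 3: 'phone'
  Word 4: 'heard'
  Word 5: 'sleeps'
  Word 6: 'inside'
  Word 7: 'warm'
  Word 8: 'small'
  Word 9: 'mountain'
  Word 10: 'fox'
Total words: 10

10


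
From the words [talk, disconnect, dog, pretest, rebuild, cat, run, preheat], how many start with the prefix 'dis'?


Checking each word for prefix 'dis':
  'talk' -> no (count: 0)
  'disconnect' -> YES, starts with 'dis' (count: 1)
  'dog' -> no (count: 1)
  'pretest' -> no (count: 1)
  'rebuild' -> no (count: 1)
  'cat' -> no (count: 1)
  'run' -> no (count: 1)
  'preheat' -> no (count: 1)
Total with prefix 'dis': 1

1


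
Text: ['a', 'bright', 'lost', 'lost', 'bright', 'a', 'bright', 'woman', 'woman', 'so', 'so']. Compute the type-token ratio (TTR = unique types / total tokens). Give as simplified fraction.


Tokens: 11
Unique types: ('a', 'bright', 'lost', 'so', 'woman') = 5
TTR = 5/11
Already in lowest terms.

5/11


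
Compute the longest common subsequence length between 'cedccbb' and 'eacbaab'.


DP table for LCS of 'cedccbb' and 'eacbaab':
       e  a  c  b  a  a  b
    0  0  0  0  0  0  0  0
  c 0  0  0  1  1  1  1  1
  e 0  1  1  1  1  1  1  1
  d 0  1  1  1  1  1  1  1
  c 0  1  1  2  2  2  2  2
  c 0  1  1  2  2  2  2  2
  b 0  1  1  2  3  3  3  3
  b 0  1  1  2  3  3  3  4
LCS: 'ecbb'
LCS length = 4

4


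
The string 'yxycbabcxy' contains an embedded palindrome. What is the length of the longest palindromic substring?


Scanning 'yxycbabcxy' for palindromic substrings.
Substring at positions 3-7: 'cbabc'.
Check: reverse('cbabc') = 'cbabc' -> palindrome confirmed.
Neighbouring characters ('y' / 'x') break symmetry, so it cannot extend further.
No longer palindromic substring exists; longest length = 5

5


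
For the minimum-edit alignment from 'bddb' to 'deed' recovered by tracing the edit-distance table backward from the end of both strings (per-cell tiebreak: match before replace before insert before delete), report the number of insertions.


Edit distance = 4. Backtracking from cell (4, 4) with preference match > replace > insert > delete,
then listing the resulting alignment 'bddb' -> 'deed' left to right:
  Step 1: replace b->d
  Step 2: replace d->e
  Step 3: replace d->e
  Step 4: replace b->d
Total insertions: 0

0


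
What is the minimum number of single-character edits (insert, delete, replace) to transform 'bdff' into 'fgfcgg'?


Building DP table for s1='bdff' (len 4) and s2='fgfcgg' (len 6):
       f  g  f  c  g  g
    0  1  2  3  4  5  6
  b 1  1  2  3  4  5  6
  d 2  2  2  3  4  5  6
  f 3  2  3  2  3  4  5
  f 4  3  3  3  3  4  5
Edit distance = dp[4][6] = 5

5


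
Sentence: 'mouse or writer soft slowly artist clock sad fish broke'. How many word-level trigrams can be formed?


Word trigrams from [10] words:
  Trigram 1: (mouse or writer)
  Trigram 2: (or writer soft)
  Trigram 3: (writer soft slowly)
  Trigram 4: (soft slowly artist)
  Trigram 5: (slowly artist clock)
  Trigram 6: (artist clock sad)
  Trigram 7: (clock sad fish)
  Trigram 8: (sad fish broke)
Total word trigrams: 10 - 2 = 8

8


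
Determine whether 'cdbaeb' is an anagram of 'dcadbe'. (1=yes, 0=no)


Sort characters of 'cdbaeb': 'abbcde'
Sort characters of 'dcadbe': 'abcdde'
Sorted forms differ -> they are NOT anagrams
Result: 0

0
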